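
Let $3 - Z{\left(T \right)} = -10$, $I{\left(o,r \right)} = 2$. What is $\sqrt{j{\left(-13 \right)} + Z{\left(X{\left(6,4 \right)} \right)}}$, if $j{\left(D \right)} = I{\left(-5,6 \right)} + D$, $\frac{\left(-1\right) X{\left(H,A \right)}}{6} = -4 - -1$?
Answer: $\sqrt{2} \approx 1.4142$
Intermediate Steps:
$X{\left(H,A \right)} = 18$ ($X{\left(H,A \right)} = - 6 \left(-4 - -1\right) = - 6 \left(-4 + 1\right) = \left(-6\right) \left(-3\right) = 18$)
$Z{\left(T \right)} = 13$ ($Z{\left(T \right)} = 3 - -10 = 3 + 10 = 13$)
$j{\left(D \right)} = 2 + D$
$\sqrt{j{\left(-13 \right)} + Z{\left(X{\left(6,4 \right)} \right)}} = \sqrt{\left(2 - 13\right) + 13} = \sqrt{-11 + 13} = \sqrt{2}$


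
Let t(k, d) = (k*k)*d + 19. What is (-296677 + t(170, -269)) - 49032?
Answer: -8119790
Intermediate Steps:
t(k, d) = 19 + d*k**2 (t(k, d) = k**2*d + 19 = d*k**2 + 19 = 19 + d*k**2)
(-296677 + t(170, -269)) - 49032 = (-296677 + (19 - 269*170**2)) - 49032 = (-296677 + (19 - 269*28900)) - 49032 = (-296677 + (19 - 7774100)) - 49032 = (-296677 - 7774081) - 49032 = -8070758 - 49032 = -8119790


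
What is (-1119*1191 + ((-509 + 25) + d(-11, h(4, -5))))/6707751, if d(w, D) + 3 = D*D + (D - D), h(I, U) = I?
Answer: -444400/2235917 ≈ -0.19876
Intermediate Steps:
d(w, D) = -3 + D**2 (d(w, D) = -3 + (D*D + (D - D)) = -3 + (D**2 + 0) = -3 + D**2)
(-1119*1191 + ((-509 + 25) + d(-11, h(4, -5))))/6707751 = (-1119*1191 + ((-509 + 25) + (-3 + 4**2)))/6707751 = (-1332729 + (-484 + (-3 + 16)))*(1/6707751) = (-1332729 + (-484 + 13))*(1/6707751) = (-1332729 - 471)*(1/6707751) = -1333200*1/6707751 = -444400/2235917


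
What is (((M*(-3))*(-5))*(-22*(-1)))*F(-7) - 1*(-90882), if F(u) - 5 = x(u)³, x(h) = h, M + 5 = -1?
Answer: 760122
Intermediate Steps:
M = -6 (M = -5 - 1 = -6)
F(u) = 5 + u³
(((M*(-3))*(-5))*(-22*(-1)))*F(-7) - 1*(-90882) = ((-6*(-3)*(-5))*(-22*(-1)))*(5 + (-7)³) - 1*(-90882) = ((18*(-5))*22)*(5 - 343) + 90882 = -90*22*(-338) + 90882 = -1980*(-338) + 90882 = 669240 + 90882 = 760122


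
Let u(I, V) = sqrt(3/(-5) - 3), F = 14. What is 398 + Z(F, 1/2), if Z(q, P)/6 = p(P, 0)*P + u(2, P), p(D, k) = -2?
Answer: 392 + 18*I*sqrt(10)/5 ≈ 392.0 + 11.384*I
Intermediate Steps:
u(I, V) = 3*I*sqrt(10)/5 (u(I, V) = sqrt(3*(-1/5) - 3) = sqrt(-3/5 - 3) = sqrt(-18/5) = 3*I*sqrt(10)/5)
Z(q, P) = -12*P + 18*I*sqrt(10)/5 (Z(q, P) = 6*(-2*P + 3*I*sqrt(10)/5) = -12*P + 18*I*sqrt(10)/5)
398 + Z(F, 1/2) = 398 + (-12/2 + 18*I*sqrt(10)/5) = 398 + (-12*1/2 + 18*I*sqrt(10)/5) = 398 + (-6 + 18*I*sqrt(10)/5) = 392 + 18*I*sqrt(10)/5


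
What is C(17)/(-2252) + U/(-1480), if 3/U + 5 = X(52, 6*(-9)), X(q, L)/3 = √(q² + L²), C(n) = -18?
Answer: 67337571/8424889640 - 9*√1405/37410700 ≈ 0.0079837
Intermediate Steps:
X(q, L) = 3*√(L² + q²) (X(q, L) = 3*√(q² + L²) = 3*√(L² + q²))
U = 3/(-5 + 6*√1405) (U = 3/(-5 + 3*√((6*(-9))² + 52²)) = 3/(-5 + 3*√((-54)² + 2704)) = 3/(-5 + 3*√(2916 + 2704)) = 3/(-5 + 3*√5620) = 3/(-5 + 3*(2*√1405)) = 3/(-5 + 6*√1405) ≈ 0.013643)
C(17)/(-2252) + U/(-1480) = -18/(-2252) + (3/10111 + 18*√1405/50555)/(-1480) = -18*(-1/2252) + (3/10111 + 18*√1405/50555)*(-1/1480) = 9/1126 + (-3/14964280 - 9*√1405/37410700) = 67337571/8424889640 - 9*√1405/37410700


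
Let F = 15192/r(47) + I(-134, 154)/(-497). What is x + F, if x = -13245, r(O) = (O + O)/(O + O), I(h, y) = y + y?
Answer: 138193/71 ≈ 1946.4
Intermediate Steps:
I(h, y) = 2*y
r(O) = 1 (r(O) = (2*O)/((2*O)) = (2*O)*(1/(2*O)) = 1)
F = 1078588/71 (F = 15192/1 + (2*154)/(-497) = 15192*1 + 308*(-1/497) = 15192 - 44/71 = 1078588/71 ≈ 15191.)
x + F = -13245 + 1078588/71 = 138193/71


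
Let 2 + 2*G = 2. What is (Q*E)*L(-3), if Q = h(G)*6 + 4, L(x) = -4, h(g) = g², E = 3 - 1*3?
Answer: 0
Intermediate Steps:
E = 0 (E = 3 - 3 = 0)
G = 0 (G = -1 + (½)*2 = -1 + 1 = 0)
Q = 4 (Q = 0²*6 + 4 = 0*6 + 4 = 0 + 4 = 4)
(Q*E)*L(-3) = (4*0)*(-4) = 0*(-4) = 0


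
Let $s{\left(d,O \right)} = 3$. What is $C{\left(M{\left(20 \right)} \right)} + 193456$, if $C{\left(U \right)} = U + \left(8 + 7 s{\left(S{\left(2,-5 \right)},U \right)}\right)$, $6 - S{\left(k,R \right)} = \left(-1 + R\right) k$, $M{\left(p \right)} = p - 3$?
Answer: $193502$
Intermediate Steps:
$M{\left(p \right)} = -3 + p$
$S{\left(k,R \right)} = 6 - k \left(-1 + R\right)$ ($S{\left(k,R \right)} = 6 - \left(-1 + R\right) k = 6 - k \left(-1 + R\right)$)
$C{\left(U \right)} = 29 + U$ ($C{\left(U \right)} = U + \left(8 + 7 \cdot 3\right) = U + \left(8 + 21\right) = U + 29 = 29 + U$)
$C{\left(M{\left(20 \right)} \right)} + 193456 = \left(29 + \left(-3 + 20\right)\right) + 193456 = \left(29 + 17\right) + 193456 = 46 + 193456 = 193502$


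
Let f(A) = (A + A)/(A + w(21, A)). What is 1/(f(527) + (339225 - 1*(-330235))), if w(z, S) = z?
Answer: 274/183432567 ≈ 1.4937e-6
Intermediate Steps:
f(A) = 2*A/(21 + A) (f(A) = (A + A)/(A + 21) = (2*A)/(21 + A) = 2*A/(21 + A))
1/(f(527) + (339225 - 1*(-330235))) = 1/(2*527/(21 + 527) + (339225 - 1*(-330235))) = 1/(2*527/548 + (339225 + 330235)) = 1/(2*527*(1/548) + 669460) = 1/(527/274 + 669460) = 1/(183432567/274) = 274/183432567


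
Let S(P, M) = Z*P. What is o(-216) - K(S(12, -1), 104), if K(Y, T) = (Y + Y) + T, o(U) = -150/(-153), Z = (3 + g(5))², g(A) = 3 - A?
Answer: -6478/51 ≈ -127.02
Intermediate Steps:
Z = 1 (Z = (3 + (3 - 1*5))² = (3 + (3 - 5))² = (3 - 2)² = 1² = 1)
S(P, M) = P (S(P, M) = 1*P = P)
o(U) = 50/51 (o(U) = -150*(-1/153) = 50/51)
K(Y, T) = T + 2*Y (K(Y, T) = 2*Y + T = T + 2*Y)
o(-216) - K(S(12, -1), 104) = 50/51 - (104 + 2*12) = 50/51 - (104 + 24) = 50/51 - 1*128 = 50/51 - 128 = -6478/51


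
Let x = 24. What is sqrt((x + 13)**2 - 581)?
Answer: 2*sqrt(197) ≈ 28.071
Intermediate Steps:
sqrt((x + 13)**2 - 581) = sqrt((24 + 13)**2 - 581) = sqrt(37**2 - 581) = sqrt(1369 - 581) = sqrt(788) = 2*sqrt(197)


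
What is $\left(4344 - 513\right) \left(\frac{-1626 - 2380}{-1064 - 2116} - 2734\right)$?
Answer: $- \frac{5548637789}{530} \approx -1.0469 \cdot 10^{7}$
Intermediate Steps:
$\left(4344 - 513\right) \left(\frac{-1626 - 2380}{-1064 - 2116} - 2734\right) = 3831 \left(- \frac{4006}{-3180} - 2734\right) = 3831 \left(\left(-4006\right) \left(- \frac{1}{3180}\right) - 2734\right) = 3831 \left(\frac{2003}{1590} - 2734\right) = 3831 \left(- \frac{4345057}{1590}\right) = - \frac{5548637789}{530}$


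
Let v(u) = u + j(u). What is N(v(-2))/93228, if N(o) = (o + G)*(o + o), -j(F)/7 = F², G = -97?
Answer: 635/7769 ≈ 0.081735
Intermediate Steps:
j(F) = -7*F²
v(u) = u - 7*u²
N(o) = 2*o*(-97 + o) (N(o) = (o - 97)*(o + o) = (-97 + o)*(2*o) = 2*o*(-97 + o))
N(v(-2))/93228 = (2*(-2*(1 - 7*(-2)))*(-97 - 2*(1 - 7*(-2))))/93228 = (2*(-2*(1 + 14))*(-97 - 2*(1 + 14)))*(1/93228) = (2*(-2*15)*(-97 - 2*15))*(1/93228) = (2*(-30)*(-97 - 30))*(1/93228) = (2*(-30)*(-127))*(1/93228) = 7620*(1/93228) = 635/7769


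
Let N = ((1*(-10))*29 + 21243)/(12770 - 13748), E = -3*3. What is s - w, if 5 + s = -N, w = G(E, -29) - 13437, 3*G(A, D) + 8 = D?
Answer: 4389837/326 ≈ 13466.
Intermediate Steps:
E = -9
G(A, D) = -8/3 + D/3
N = -20953/978 (N = (-10*29 + 21243)/(-978) = (-290 + 21243)*(-1/978) = 20953*(-1/978) = -20953/978 ≈ -21.424)
w = -40348/3 (w = (-8/3 + (⅓)*(-29)) - 13437 = (-8/3 - 29/3) - 13437 = -37/3 - 13437 = -40348/3 ≈ -13449.)
s = 16063/978 (s = -5 - 1*(-20953/978) = -5 + 20953/978 = 16063/978 ≈ 16.424)
s - w = 16063/978 - 1*(-40348/3) = 16063/978 + 40348/3 = 4389837/326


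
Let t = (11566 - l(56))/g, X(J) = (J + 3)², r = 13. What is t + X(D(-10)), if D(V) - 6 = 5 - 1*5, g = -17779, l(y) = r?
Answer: 1428546/17779 ≈ 80.350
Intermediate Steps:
l(y) = 13
D(V) = 6 (D(V) = 6 + (5 - 1*5) = 6 + (5 - 5) = 6 + 0 = 6)
X(J) = (3 + J)²
t = -11553/17779 (t = (11566 - 1*13)/(-17779) = (11566 - 13)*(-1/17779) = 11553*(-1/17779) = -11553/17779 ≈ -0.64981)
t + X(D(-10)) = -11553/17779 + (3 + 6)² = -11553/17779 + 9² = -11553/17779 + 81 = 1428546/17779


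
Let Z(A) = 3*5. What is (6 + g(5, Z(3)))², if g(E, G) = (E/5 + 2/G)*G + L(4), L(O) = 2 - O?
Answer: 441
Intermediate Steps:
Z(A) = 15
g(E, G) = -2 + G*(2/G + E/5) (g(E, G) = (E/5 + 2/G)*G + (2 - 1*4) = (E*(⅕) + 2/G)*G + (2 - 4) = (E/5 + 2/G)*G - 2 = (2/G + E/5)*G - 2 = G*(2/G + E/5) - 2 = -2 + G*(2/G + E/5))
(6 + g(5, Z(3)))² = (6 + (⅕)*5*15)² = (6 + 15)² = 21² = 441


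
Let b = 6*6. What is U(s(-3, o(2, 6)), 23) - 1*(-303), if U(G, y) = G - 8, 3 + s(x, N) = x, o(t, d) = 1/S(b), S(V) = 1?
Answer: 289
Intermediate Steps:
b = 36
o(t, d) = 1 (o(t, d) = 1/1 = 1)
s(x, N) = -3 + x
U(G, y) = -8 + G
U(s(-3, o(2, 6)), 23) - 1*(-303) = (-8 + (-3 - 3)) - 1*(-303) = (-8 - 6) + 303 = -14 + 303 = 289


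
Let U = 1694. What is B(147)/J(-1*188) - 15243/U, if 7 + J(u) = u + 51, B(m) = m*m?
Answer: -2155591/13552 ≈ -159.06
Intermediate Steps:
B(m) = m**2
J(u) = 44 + u (J(u) = -7 + (u + 51) = -7 + (51 + u) = 44 + u)
B(147)/J(-1*188) - 15243/U = 147**2/(44 - 1*188) - 15243/1694 = 21609/(44 - 188) - 15243*1/1694 = 21609/(-144) - 15243/1694 = 21609*(-1/144) - 15243/1694 = -2401/16 - 15243/1694 = -2155591/13552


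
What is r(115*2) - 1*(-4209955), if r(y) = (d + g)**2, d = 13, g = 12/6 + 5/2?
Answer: 16841045/4 ≈ 4.2103e+6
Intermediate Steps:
g = 9/2 (g = 12*(1/6) + 5*(1/2) = 2 + 5/2 = 9/2 ≈ 4.5000)
r(y) = 1225/4 (r(y) = (13 + 9/2)**2 = (35/2)**2 = 1225/4)
r(115*2) - 1*(-4209955) = 1225/4 - 1*(-4209955) = 1225/4 + 4209955 = 16841045/4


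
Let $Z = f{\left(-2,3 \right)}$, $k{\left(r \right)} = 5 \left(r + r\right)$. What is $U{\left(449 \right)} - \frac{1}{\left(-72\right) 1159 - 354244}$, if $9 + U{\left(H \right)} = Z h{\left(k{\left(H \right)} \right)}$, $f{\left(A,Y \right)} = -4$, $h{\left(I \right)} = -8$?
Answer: $\frac{10066917}{437692} \approx 23.0$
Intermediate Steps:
$k{\left(r \right)} = 10 r$ ($k{\left(r \right)} = 5 \cdot 2 r = 10 r$)
$Z = -4$
$U{\left(H \right)} = 23$ ($U{\left(H \right)} = -9 - -32 = -9 + 32 = 23$)
$U{\left(449 \right)} - \frac{1}{\left(-72\right) 1159 - 354244} = 23 - \frac{1}{\left(-72\right) 1159 - 354244} = 23 - \frac{1}{-83448 - 354244} = 23 - \frac{1}{-437692} = 23 - - \frac{1}{437692} = 23 + \frac{1}{437692} = \frac{10066917}{437692}$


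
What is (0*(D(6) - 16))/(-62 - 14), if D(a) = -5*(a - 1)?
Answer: 0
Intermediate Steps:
D(a) = 5 - 5*a (D(a) = -5*(-1 + a) = 5 - 5*a)
(0*(D(6) - 16))/(-62 - 14) = (0*((5 - 5*6) - 16))/(-62 - 14) = (0*((5 - 30) - 16))/(-76) = -0*(-25 - 16) = -0*(-41) = -1/76*0 = 0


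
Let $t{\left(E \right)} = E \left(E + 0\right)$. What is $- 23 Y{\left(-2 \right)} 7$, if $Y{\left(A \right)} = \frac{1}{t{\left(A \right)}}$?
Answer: $- \frac{161}{4} \approx -40.25$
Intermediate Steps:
$t{\left(E \right)} = E^{2}$ ($t{\left(E \right)} = E E = E^{2}$)
$Y{\left(A \right)} = \frac{1}{A^{2}}$
$- 23 Y{\left(-2 \right)} 7 = - \frac{23}{4} \cdot 7 = \left(-23\right) \frac{1}{4} \cdot 7 = \left(- \frac{23}{4}\right) 7 = - \frac{161}{4}$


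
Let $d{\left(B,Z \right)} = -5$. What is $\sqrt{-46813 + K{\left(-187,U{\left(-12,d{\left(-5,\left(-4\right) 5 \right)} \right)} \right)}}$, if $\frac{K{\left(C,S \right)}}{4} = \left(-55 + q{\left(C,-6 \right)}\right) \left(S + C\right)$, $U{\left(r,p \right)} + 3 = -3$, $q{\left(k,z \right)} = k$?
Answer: $\sqrt{140011} \approx 374.18$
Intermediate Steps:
$U{\left(r,p \right)} = -6$ ($U{\left(r,p \right)} = -3 - 3 = -6$)
$K{\left(C,S \right)} = 4 \left(-55 + C\right) \left(C + S\right)$ ($K{\left(C,S \right)} = 4 \left(-55 + C\right) \left(S + C\right) = 4 \left(-55 + C\right) \left(C + S\right)$)
$\sqrt{-46813 + K{\left(-187,U{\left(-12,d{\left(-5,\left(-4\right) 5 \right)} \right)} \right)}} = \sqrt{-46813 + \left(\left(-220\right) \left(-187\right) - -1320 + 4 \left(-187\right)^{2} + 4 \left(-187\right) \left(-6\right)\right)} = \sqrt{-46813 + \left(41140 + 1320 + 4 \cdot 34969 + 4488\right)} = \sqrt{-46813 + \left(41140 + 1320 + 139876 + 4488\right)} = \sqrt{-46813 + 186824} = \sqrt{140011}$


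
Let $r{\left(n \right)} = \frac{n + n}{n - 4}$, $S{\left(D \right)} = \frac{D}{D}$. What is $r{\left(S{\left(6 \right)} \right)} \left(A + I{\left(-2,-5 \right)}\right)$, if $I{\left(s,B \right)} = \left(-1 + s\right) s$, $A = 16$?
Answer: $- \frac{44}{3} \approx -14.667$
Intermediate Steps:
$S{\left(D \right)} = 1$
$I{\left(s,B \right)} = s \left(-1 + s\right)$
$r{\left(n \right)} = \frac{2 n}{-4 + n}$
$r{\left(S{\left(6 \right)} \right)} \left(A + I{\left(-2,-5 \right)}\right) = 2 \cdot 1 \frac{1}{-4 + 1} \left(16 - 2 \left(-1 - 2\right)\right) = 2 \cdot 1 \frac{1}{-3} \left(16 - -6\right) = 2 \cdot 1 \left(- \frac{1}{3}\right) \left(16 + 6\right) = \left(- \frac{2}{3}\right) 22 = - \frac{44}{3}$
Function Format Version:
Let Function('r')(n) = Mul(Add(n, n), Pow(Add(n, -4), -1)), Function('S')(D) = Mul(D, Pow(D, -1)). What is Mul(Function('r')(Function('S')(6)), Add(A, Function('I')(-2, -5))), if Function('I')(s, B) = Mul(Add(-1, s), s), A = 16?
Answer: Rational(-44, 3) ≈ -14.667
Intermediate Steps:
Function('S')(D) = 1
Function('I')(s, B) = Mul(s, Add(-1, s))
Function('r')(n) = Mul(2, n, Pow(Add(-4, n), -1)) (Function('r')(n) = Mul(Mul(2, n), Pow(Add(-4, n), -1)) = Mul(2, n, Pow(Add(-4, n), -1)))
Mul(Function('r')(Function('S')(6)), Add(A, Function('I')(-2, -5))) = Mul(Mul(2, 1, Pow(Add(-4, 1), -1)), Add(16, Mul(-2, Add(-1, -2)))) = Mul(Mul(2, 1, Pow(-3, -1)), Add(16, Mul(-2, -3))) = Mul(Mul(2, 1, Rational(-1, 3)), Add(16, 6)) = Mul(Rational(-2, 3), 22) = Rational(-44, 3)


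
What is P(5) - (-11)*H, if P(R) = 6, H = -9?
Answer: -93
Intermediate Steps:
P(5) - (-11)*H = 6 - (-11)*(-9) = 6 - 1*99 = 6 - 99 = -93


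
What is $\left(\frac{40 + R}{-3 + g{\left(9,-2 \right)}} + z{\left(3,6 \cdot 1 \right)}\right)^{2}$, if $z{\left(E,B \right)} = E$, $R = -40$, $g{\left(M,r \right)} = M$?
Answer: $9$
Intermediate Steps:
$\left(\frac{40 + R}{-3 + g{\left(9,-2 \right)}} + z{\left(3,6 \cdot 1 \right)}\right)^{2} = \left(\frac{40 - 40}{-3 + 9} + 3\right)^{2} = \left(\frac{0}{6} + 3\right)^{2} = \left(0 \cdot \frac{1}{6} + 3\right)^{2} = \left(0 + 3\right)^{2} = 3^{2} = 9$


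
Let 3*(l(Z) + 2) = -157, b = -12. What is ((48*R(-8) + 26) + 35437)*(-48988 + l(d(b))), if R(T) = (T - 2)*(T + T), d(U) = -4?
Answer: -2115833387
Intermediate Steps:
l(Z) = -163/3 (l(Z) = -2 + (⅓)*(-157) = -2 - 157/3 = -163/3)
R(T) = 2*T*(-2 + T) (R(T) = (-2 + T)*(2*T) = 2*T*(-2 + T))
((48*R(-8) + 26) + 35437)*(-48988 + l(d(b))) = ((48*(2*(-8)*(-2 - 8)) + 26) + 35437)*(-48988 - 163/3) = ((48*(2*(-8)*(-10)) + 26) + 35437)*(-147127/3) = ((48*160 + 26) + 35437)*(-147127/3) = ((7680 + 26) + 35437)*(-147127/3) = (7706 + 35437)*(-147127/3) = 43143*(-147127/3) = -2115833387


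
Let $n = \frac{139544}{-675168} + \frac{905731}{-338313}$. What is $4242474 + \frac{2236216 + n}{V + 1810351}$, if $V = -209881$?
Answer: $\frac{64622858635129315509691}{15232347293618520} \approx 4.2425 \cdot 10^{6}$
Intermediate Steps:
$n = - \frac{27447089045}{9517421316}$ ($n = 139544 \left(- \frac{1}{675168}\right) + 905731 \left(- \frac{1}{338313}\right) = - \frac{17443}{84396} - \frac{905731}{338313} = - \frac{27447089045}{9517421316} \approx -2.8839$)
$4242474 + \frac{2236216 + n}{V + 1810351} = 4242474 + \frac{2236216 - \frac{27447089045}{9517421316}}{-209881 + 1810351} = 4242474 + \frac{21282982378491211}{9517421316 \cdot 1600470} = 4242474 + \frac{21282982378491211}{9517421316} \cdot \frac{1}{1600470} = 4242474 + \frac{21282982378491211}{15232347293618520} = \frac{64622858635129315509691}{15232347293618520}$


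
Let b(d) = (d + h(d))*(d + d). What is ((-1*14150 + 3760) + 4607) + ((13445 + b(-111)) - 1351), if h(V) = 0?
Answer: 30953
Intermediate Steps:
b(d) = 2*d² (b(d) = (d + 0)*(d + d) = d*(2*d) = 2*d²)
((-1*14150 + 3760) + 4607) + ((13445 + b(-111)) - 1351) = ((-1*14150 + 3760) + 4607) + ((13445 + 2*(-111)²) - 1351) = ((-14150 + 3760) + 4607) + ((13445 + 2*12321) - 1351) = (-10390 + 4607) + ((13445 + 24642) - 1351) = -5783 + (38087 - 1351) = -5783 + 36736 = 30953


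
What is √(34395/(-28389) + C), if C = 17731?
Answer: 2*√396918409361/9463 ≈ 133.15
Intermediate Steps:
√(34395/(-28389) + C) = √(34395/(-28389) + 17731) = √(34395*(-1/28389) + 17731) = √(-11465/9463 + 17731) = √(167776988/9463) = 2*√396918409361/9463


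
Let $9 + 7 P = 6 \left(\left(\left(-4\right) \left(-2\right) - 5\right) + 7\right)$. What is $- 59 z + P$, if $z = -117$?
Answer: $\frac{48372}{7} \approx 6910.3$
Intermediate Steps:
$P = \frac{51}{7}$ ($P = - \frac{9}{7} + \frac{6 \left(\left(\left(-4\right) \left(-2\right) - 5\right) + 7\right)}{7} = - \frac{9}{7} + \frac{6 \left(\left(8 - 5\right) + 7\right)}{7} = - \frac{9}{7} + \frac{6 \left(3 + 7\right)}{7} = - \frac{9}{7} + \frac{6 \cdot 10}{7} = - \frac{9}{7} + \frac{1}{7} \cdot 60 = - \frac{9}{7} + \frac{60}{7} = \frac{51}{7} \approx 7.2857$)
$- 59 z + P = \left(-59\right) \left(-117\right) + \frac{51}{7} = 6903 + \frac{51}{7} = \frac{48372}{7}$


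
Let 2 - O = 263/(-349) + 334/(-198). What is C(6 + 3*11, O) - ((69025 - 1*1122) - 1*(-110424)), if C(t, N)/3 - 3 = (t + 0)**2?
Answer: -173755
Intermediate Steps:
O = 153422/34551 (O = 2 - (263/(-349) + 334/(-198)) = 2 - (263*(-1/349) + 334*(-1/198)) = 2 - (-263/349 - 167/99) = 2 - 1*(-84320/34551) = 2 + 84320/34551 = 153422/34551 ≈ 4.4405)
C(t, N) = 9 + 3*t**2 (C(t, N) = 9 + 3*(t + 0)**2 = 9 + 3*t**2)
C(6 + 3*11, O) - ((69025 - 1*1122) - 1*(-110424)) = (9 + 3*(6 + 3*11)**2) - ((69025 - 1*1122) - 1*(-110424)) = (9 + 3*(6 + 33)**2) - ((69025 - 1122) + 110424) = (9 + 3*39**2) - (67903 + 110424) = (9 + 3*1521) - 1*178327 = (9 + 4563) - 178327 = 4572 - 178327 = -173755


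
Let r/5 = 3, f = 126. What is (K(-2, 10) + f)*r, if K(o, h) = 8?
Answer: 2010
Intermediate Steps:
r = 15 (r = 5*3 = 15)
(K(-2, 10) + f)*r = (8 + 126)*15 = 134*15 = 2010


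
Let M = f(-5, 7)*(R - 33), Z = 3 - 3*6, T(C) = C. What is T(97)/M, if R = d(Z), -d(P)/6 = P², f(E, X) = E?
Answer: 97/6915 ≈ 0.014027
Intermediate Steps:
Z = -15 (Z = 3 - 18 = -15)
d(P) = -6*P²
R = -1350 (R = -6*(-15)² = -6*225 = -1350)
M = 6915 (M = -5*(-1350 - 33) = -5*(-1383) = 6915)
T(97)/M = 97/6915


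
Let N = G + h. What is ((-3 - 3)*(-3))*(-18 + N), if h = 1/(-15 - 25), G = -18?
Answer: -12969/20 ≈ -648.45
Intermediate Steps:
h = -1/40 (h = 1/(-40) = -1/40 ≈ -0.025000)
N = -721/40 (N = -18 - 1/40 = -721/40 ≈ -18.025)
((-3 - 3)*(-3))*(-18 + N) = ((-3 - 3)*(-3))*(-18 - 721/40) = -6*(-3)*(-1441/40) = 18*(-1441/40) = -12969/20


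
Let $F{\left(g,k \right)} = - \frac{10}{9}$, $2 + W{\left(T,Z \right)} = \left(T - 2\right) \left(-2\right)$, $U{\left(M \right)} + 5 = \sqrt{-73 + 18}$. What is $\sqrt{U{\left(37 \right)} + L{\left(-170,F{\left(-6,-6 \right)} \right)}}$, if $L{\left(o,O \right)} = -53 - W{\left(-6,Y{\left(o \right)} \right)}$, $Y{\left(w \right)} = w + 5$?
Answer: $\sqrt{-72 + i \sqrt{55}} \approx 0.43643 + 8.4965 i$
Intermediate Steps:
$Y{\left(w \right)} = 5 + w$
$U{\left(M \right)} = -5 + i \sqrt{55}$ ($U{\left(M \right)} = -5 + \sqrt{-73 + 18} = -5 + \sqrt{-55} = -5 + i \sqrt{55}$)
$W{\left(T,Z \right)} = 2 - 2 T$ ($W{\left(T,Z \right)} = -2 + \left(T - 2\right) \left(-2\right) = -2 + \left(-2 + T\right) \left(-2\right) = -2 - \left(-4 + 2 T\right) = 2 - 2 T$)
$F{\left(g,k \right)} = - \frac{10}{9}$ ($F{\left(g,k \right)} = \left(-10\right) \frac{1}{9} = - \frac{10}{9}$)
$L{\left(o,O \right)} = -67$ ($L{\left(o,O \right)} = -53 - \left(2 - -12\right) = -53 - \left(2 + 12\right) = -53 - 14 = -67$)
$\sqrt{U{\left(37 \right)} + L{\left(-170,F{\left(-6,-6 \right)} \right)}} = \sqrt{\left(-5 + i \sqrt{55}\right) - 67} = \sqrt{-72 + i \sqrt{55}}$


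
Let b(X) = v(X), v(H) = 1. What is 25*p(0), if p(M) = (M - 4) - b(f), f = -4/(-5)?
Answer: -125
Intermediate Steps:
f = ⅘ (f = -4*(-⅕) = ⅘ ≈ 0.80000)
b(X) = 1
p(M) = -5 + M (p(M) = (M - 4) - 1*1 = (-4 + M) - 1 = -5 + M)
25*p(0) = 25*(-5 + 0) = 25*(-5) = -125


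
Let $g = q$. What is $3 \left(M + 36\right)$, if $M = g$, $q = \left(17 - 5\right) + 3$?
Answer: $153$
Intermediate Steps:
$q = 15$ ($q = 12 + 3 = 15$)
$g = 15$
$M = 15$
$3 \left(M + 36\right) = 3 \left(15 + 36\right) = 3 \cdot 51 = 153$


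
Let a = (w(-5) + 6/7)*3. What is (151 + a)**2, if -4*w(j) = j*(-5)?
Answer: 14250625/784 ≈ 18177.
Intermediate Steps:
w(j) = 5*j/4 (w(j) = -j*(-5)/4 = -(-5)*j/4 = 5*j/4)
a = -453/28 (a = ((5/4)*(-5) + 6/7)*3 = (-25/4 + 6*(1/7))*3 = (-25/4 + 6/7)*3 = -151/28*3 = -453/28 ≈ -16.179)
(151 + a)**2 = (151 - 453/28)**2 = (3775/28)**2 = 14250625/784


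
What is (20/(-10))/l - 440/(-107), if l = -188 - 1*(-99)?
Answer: 39374/9523 ≈ 4.1346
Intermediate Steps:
l = -89 (l = -188 + 99 = -89)
(20/(-10))/l - 440/(-107) = (20/(-10))/(-89) - 440/(-107) = -⅒*20*(-1/89) - 440*(-1/107) = -2*(-1/89) + 440/107 = 2/89 + 440/107 = 39374/9523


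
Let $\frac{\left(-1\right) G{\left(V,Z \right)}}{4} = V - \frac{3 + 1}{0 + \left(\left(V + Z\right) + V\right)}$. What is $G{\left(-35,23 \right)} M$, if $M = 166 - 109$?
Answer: $\frac{374148}{47} \approx 7960.6$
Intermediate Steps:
$M = 57$ ($M = 166 - 109 = 57$)
$G{\left(V,Z \right)} = - 4 V + \frac{16}{Z + 2 V}$ ($G{\left(V,Z \right)} = - 4 \left(V - \frac{3 + 1}{0 + \left(\left(V + Z\right) + V\right)}\right) = - 4 \left(V - \frac{4}{0 + \left(Z + 2 V\right)}\right) = - 4 \left(V - \frac{4}{Z + 2 V}\right) = - 4 V + \frac{16}{Z + 2 V}$)
$G{\left(-35,23 \right)} M = \frac{4 \left(4 - 2 \left(-35\right)^{2} - \left(-35\right) 23\right)}{23 + 2 \left(-35\right)} 57 = \frac{4 \left(4 - 2450 + 805\right)}{23 - 70} \cdot 57 = \frac{4 \left(4 - 2450 + 805\right)}{-47} \cdot 57 = 4 \left(- \frac{1}{47}\right) \left(-1641\right) 57 = \frac{6564}{47} \cdot 57 = \frac{374148}{47}$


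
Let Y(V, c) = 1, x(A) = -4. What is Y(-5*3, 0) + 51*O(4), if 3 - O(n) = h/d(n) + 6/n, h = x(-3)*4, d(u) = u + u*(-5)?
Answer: 53/2 ≈ 26.500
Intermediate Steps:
d(u) = -4*u (d(u) = u - 5*u = -4*u)
h = -16 (h = -4*4 = -16)
O(n) = 3 - 10/n (O(n) = 3 - (-16*(-1/(4*n)) + 6/n) = 3 - (-(-4)/n + 6/n) = 3 - (4/n + 6/n) = 3 - 10/n)
Y(-5*3, 0) + 51*O(4) = 1 + 51*(3 - 10/4) = 1 + 51*(3 - 10*¼) = 1 + 51*(3 - 5/2) = 1 + 51*(½) = 1 + 51/2 = 53/2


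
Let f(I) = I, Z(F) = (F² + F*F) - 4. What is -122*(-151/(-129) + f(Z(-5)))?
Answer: -742370/129 ≈ -5754.8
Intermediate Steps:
Z(F) = -4 + 2*F² (Z(F) = (F² + F²) - 4 = 2*F² - 4 = -4 + 2*F²)
-122*(-151/(-129) + f(Z(-5))) = -122*(-151/(-129) + (-4 + 2*(-5)²)) = -122*(-151*(-1/129) + (-4 + 2*25)) = -122*(151/129 + (-4 + 50)) = -122*(151/129 + 46) = -122*6085/129 = -742370/129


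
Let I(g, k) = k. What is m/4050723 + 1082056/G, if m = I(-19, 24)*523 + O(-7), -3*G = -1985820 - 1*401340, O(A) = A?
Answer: 61015158804/44767240355 ≈ 1.3629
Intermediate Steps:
G = 795720 (G = -(-1985820 - 1*401340)/3 = -(-1985820 - 401340)/3 = -⅓*(-2387160) = 795720)
m = 12545 (m = 24*523 - 7 = 12552 - 7 = 12545)
m/4050723 + 1082056/G = 12545/4050723 + 1082056/795720 = 12545*(1/4050723) + 1082056*(1/795720) = 12545/4050723 + 135257/99465 = 61015158804/44767240355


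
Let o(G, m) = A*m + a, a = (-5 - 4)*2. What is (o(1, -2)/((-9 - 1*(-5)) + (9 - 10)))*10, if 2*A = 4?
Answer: 44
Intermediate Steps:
A = 2 (A = (½)*4 = 2)
a = -18 (a = -9*2 = -18)
o(G, m) = -18 + 2*m (o(G, m) = 2*m - 18 = -18 + 2*m)
(o(1, -2)/((-9 - 1*(-5)) + (9 - 10)))*10 = ((-18 + 2*(-2))/((-9 - 1*(-5)) + (9 - 10)))*10 = ((-18 - 4)/((-9 + 5) - 1))*10 = (-22/(-4 - 1))*10 = (-22/(-5))*10 = -⅕*(-22)*10 = (22/5)*10 = 44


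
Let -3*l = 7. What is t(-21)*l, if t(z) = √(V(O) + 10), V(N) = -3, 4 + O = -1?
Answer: -7*√7/3 ≈ -6.1734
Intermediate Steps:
O = -5 (O = -4 - 1 = -5)
l = -7/3 (l = -⅓*7 = -7/3 ≈ -2.3333)
t(z) = √7 (t(z) = √(-3 + 10) = √7)
t(-21)*l = √7*(-7/3) = -7*√7/3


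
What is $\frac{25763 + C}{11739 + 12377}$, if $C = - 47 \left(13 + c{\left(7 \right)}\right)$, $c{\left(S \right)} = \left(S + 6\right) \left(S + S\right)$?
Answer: $\frac{8299}{12058} \approx 0.68826$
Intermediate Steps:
$c{\left(S \right)} = 2 S \left(6 + S\right)$ ($c{\left(S \right)} = \left(6 + S\right) 2 S = 2 S \left(6 + S\right)$)
$C = -9165$ ($C = - 47 \left(13 + 2 \cdot 7 \left(6 + 7\right)\right) = - 47 \left(13 + 2 \cdot 7 \cdot 13\right) = - 47 \left(13 + 182\right) = \left(-47\right) 195 = -9165$)
$\frac{25763 + C}{11739 + 12377} = \frac{25763 - 9165}{11739 + 12377} = \frac{16598}{24116} = 16598 \cdot \frac{1}{24116} = \frac{8299}{12058}$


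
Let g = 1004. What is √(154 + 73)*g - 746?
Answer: -746 + 1004*√227 ≈ 14381.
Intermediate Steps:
√(154 + 73)*g - 746 = √(154 + 73)*1004 - 746 = √227*1004 - 746 = 1004*√227 - 746 = -746 + 1004*√227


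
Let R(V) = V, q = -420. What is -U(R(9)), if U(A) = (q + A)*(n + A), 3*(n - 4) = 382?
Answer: 57677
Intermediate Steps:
n = 394/3 (n = 4 + (⅓)*382 = 4 + 382/3 = 394/3 ≈ 131.33)
U(A) = (-420 + A)*(394/3 + A)
-U(R(9)) = -(-55160 + 9² - 866/3*9) = -(-55160 + 81 - 2598) = -1*(-57677) = 57677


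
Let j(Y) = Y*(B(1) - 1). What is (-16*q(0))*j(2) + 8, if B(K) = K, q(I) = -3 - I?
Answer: 8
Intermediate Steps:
j(Y) = 0 (j(Y) = Y*(1 - 1) = Y*0 = 0)
(-16*q(0))*j(2) + 8 = -16*(-3 - 1*0)*0 + 8 = -16*(-3 + 0)*0 + 8 = -16*(-3)*0 + 8 = 48*0 + 8 = 0 + 8 = 8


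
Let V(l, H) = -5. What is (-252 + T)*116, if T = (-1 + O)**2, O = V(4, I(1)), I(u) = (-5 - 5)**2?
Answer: -25056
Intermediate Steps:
I(u) = 100 (I(u) = (-10)**2 = 100)
O = -5
T = 36 (T = (-1 - 5)**2 = (-6)**2 = 36)
(-252 + T)*116 = (-252 + 36)*116 = -216*116 = -25056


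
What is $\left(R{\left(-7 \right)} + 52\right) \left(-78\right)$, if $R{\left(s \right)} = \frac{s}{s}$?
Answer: $-4134$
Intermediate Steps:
$R{\left(s \right)} = 1$
$\left(R{\left(-7 \right)} + 52\right) \left(-78\right) = \left(1 + 52\right) \left(-78\right) = 53 \left(-78\right) = -4134$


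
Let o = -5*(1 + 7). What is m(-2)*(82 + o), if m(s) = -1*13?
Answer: -546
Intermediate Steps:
m(s) = -13
o = -40 (o = -5*8 = -40)
m(-2)*(82 + o) = -13*(82 - 40) = -13*42 = -546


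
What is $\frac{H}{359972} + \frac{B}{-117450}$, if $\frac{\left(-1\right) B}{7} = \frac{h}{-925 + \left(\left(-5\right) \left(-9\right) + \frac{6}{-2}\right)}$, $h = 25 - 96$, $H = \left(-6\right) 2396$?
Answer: $- \frac{372683083379}{9333025541550} \approx -0.039932$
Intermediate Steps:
$H = -14376$
$h = -71$ ($h = 25 - 96 = -71$)
$B = - \frac{497}{883}$ ($B = - 7 \left(- \frac{71}{-925 + \left(\left(-5\right) \left(-9\right) + \frac{6}{-2}\right)}\right) = - 7 \left(- \frac{71}{-925 + \left(45 + 6 \left(- \frac{1}{2}\right)\right)}\right) = - 7 \left(- \frac{71}{-925 + \left(45 - 3\right)}\right) = - 7 \left(- \frac{71}{-925 + 42}\right) = - 7 \left(- \frac{71}{-883}\right) = - 7 \left(\left(-71\right) \left(- \frac{1}{883}\right)\right) = \left(-7\right) \frac{71}{883} = - \frac{497}{883} \approx -0.56285$)
$\frac{H}{359972} + \frac{B}{-117450} = - \frac{14376}{359972} - \frac{497}{883 \left(-117450\right)} = \left(-14376\right) \frac{1}{359972} - - \frac{497}{103708350} = - \frac{3594}{89993} + \frac{497}{103708350} = - \frac{372683083379}{9333025541550}$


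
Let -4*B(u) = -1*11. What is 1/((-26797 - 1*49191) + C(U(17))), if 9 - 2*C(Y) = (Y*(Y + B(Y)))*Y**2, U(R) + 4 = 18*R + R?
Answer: -8/41778891701 ≈ -1.9148e-10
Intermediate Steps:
B(u) = 11/4 (B(u) = -(-1)*11/4 = -1/4*(-11) = 11/4)
U(R) = -4 + 19*R (U(R) = -4 + (18*R + R) = -4 + 19*R)
C(Y) = 9/2 - Y**3*(11/4 + Y)/2 (C(Y) = 9/2 - Y*(Y + 11/4)*Y**2/2 = 9/2 - Y*(11/4 + Y)*Y**2/2 = 9/2 - Y**3*(11/4 + Y)/2)
1/((-26797 - 1*49191) + C(U(17))) = 1/((-26797 - 1*49191) + (9/2 - 11*(-4 + 19*17)**3/8 - (-4 + 19*17)**4/2)) = 1/((-26797 - 49191) + (9/2 - 11*(-4 + 323)**3/8 - (-4 + 323)**4/2)) = 1/(-75988 + (9/2 - 11/8*319**3 - 1/2*319**4)) = 1/(-75988 + (9/2 - 11/8*32461759 - 1/2*10355301121)) = 1/(-75988 + (9/2 - 357079349/8 - 10355301121/2)) = 1/(-75988 - 41778283797/8) = 1/(-41778891701/8) = -8/41778891701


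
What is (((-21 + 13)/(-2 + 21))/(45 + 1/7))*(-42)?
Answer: 588/1501 ≈ 0.39174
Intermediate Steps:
(((-21 + 13)/(-2 + 21))/(45 + 1/7))*(-42) = ((-8/19)/(45 + ⅐))*(-42) = ((-8*1/19)/(316/7))*(-42) = -8/19*7/316*(-42) = -14/1501*(-42) = 588/1501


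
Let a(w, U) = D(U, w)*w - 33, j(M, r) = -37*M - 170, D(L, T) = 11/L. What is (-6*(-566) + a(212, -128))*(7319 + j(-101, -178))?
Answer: 582580619/16 ≈ 3.6411e+7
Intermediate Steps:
j(M, r) = -170 - 37*M
a(w, U) = -33 + 11*w/U (a(w, U) = (11/U)*w - 33 = 11*w/U - 33 = -33 + 11*w/U)
(-6*(-566) + a(212, -128))*(7319 + j(-101, -178)) = (-6*(-566) + (-33 + 11*212/(-128)))*(7319 + (-170 - 37*(-101))) = (3396 + (-33 + 11*212*(-1/128)))*(7319 + (-170 + 3737)) = (3396 + (-33 - 583/32))*(7319 + 3567) = (3396 - 1639/32)*10886 = (107033/32)*10886 = 582580619/16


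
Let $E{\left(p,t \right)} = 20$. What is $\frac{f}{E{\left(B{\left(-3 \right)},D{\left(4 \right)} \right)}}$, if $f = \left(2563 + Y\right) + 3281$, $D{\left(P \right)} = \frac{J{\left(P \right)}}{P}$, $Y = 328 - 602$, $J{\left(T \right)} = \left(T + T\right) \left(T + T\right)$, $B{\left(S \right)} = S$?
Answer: $\frac{557}{2} \approx 278.5$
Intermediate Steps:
$J{\left(T \right)} = 4 T^{2}$ ($J{\left(T \right)} = 2 T 2 T = 4 T^{2}$)
$Y = -274$
$D{\left(P \right)} = 4 P$ ($D{\left(P \right)} = \frac{4 P^{2}}{P} = 4 P$)
$f = 5570$ ($f = \left(2563 - 274\right) + 3281 = 2289 + 3281 = 5570$)
$\frac{f}{E{\left(B{\left(-3 \right)},D{\left(4 \right)} \right)}} = \frac{5570}{20} = 5570 \cdot \frac{1}{20} = \frac{557}{2}$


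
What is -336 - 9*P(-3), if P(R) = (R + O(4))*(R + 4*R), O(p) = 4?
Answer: -201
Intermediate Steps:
P(R) = 5*R*(4 + R) (P(R) = (R + 4)*(R + 4*R) = (4 + R)*(5*R) = 5*R*(4 + R))
-336 - 9*P(-3) = -336 - 45*(-3)*(4 - 3) = -336 - 45*(-3) = -336 - 9*(-15) = -336 + 135 = -201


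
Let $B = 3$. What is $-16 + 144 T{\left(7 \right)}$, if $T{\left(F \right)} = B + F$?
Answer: $1424$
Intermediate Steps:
$T{\left(F \right)} = 3 + F$
$-16 + 144 T{\left(7 \right)} = -16 + 144 \left(3 + 7\right) = -16 + 144 \cdot 10 = -16 + 1440 = 1424$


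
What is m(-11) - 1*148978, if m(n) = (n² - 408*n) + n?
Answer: -144380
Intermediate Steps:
m(n) = n² - 407*n
m(-11) - 1*148978 = -11*(-407 - 11) - 1*148978 = -11*(-418) - 148978 = 4598 - 148978 = -144380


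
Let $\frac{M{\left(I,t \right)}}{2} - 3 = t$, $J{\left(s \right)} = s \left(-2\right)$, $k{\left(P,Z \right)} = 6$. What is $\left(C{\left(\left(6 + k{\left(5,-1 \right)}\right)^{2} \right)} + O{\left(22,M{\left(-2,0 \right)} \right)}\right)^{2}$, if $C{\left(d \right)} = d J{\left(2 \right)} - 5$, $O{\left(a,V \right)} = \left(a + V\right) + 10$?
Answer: $294849$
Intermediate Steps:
$J{\left(s \right)} = - 2 s$
$M{\left(I,t \right)} = 6 + 2 t$
$O{\left(a,V \right)} = 10 + V + a$ ($O{\left(a,V \right)} = \left(V + a\right) + 10 = 10 + V + a$)
$C{\left(d \right)} = -5 - 4 d$ ($C{\left(d \right)} = d \left(\left(-2\right) 2\right) - 5 = d \left(-4\right) - 5 = - 4 d - 5 = -5 - 4 d$)
$\left(C{\left(\left(6 + k{\left(5,-1 \right)}\right)^{2} \right)} + O{\left(22,M{\left(-2,0 \right)} \right)}\right)^{2} = \left(\left(-5 - 4 \left(6 + 6\right)^{2}\right) + \left(10 + \left(6 + 2 \cdot 0\right) + 22\right)\right)^{2} = \left(\left(-5 - 4 \cdot 12^{2}\right) + \left(10 + \left(6 + 0\right) + 22\right)\right)^{2} = \left(\left(-5 - 576\right) + \left(10 + 6 + 22\right)\right)^{2} = \left(\left(-5 - 576\right) + 38\right)^{2} = \left(-581 + 38\right)^{2} = \left(-543\right)^{2} = 294849$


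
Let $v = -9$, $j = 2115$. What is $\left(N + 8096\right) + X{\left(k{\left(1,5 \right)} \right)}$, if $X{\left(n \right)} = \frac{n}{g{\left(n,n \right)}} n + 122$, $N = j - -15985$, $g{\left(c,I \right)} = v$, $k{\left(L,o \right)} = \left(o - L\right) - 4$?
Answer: $26318$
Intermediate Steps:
$k{\left(L,o \right)} = -4 + o - L$
$g{\left(c,I \right)} = -9$
$N = 18100$ ($N = 2115 - -15985 = 2115 + 15985 = 18100$)
$X{\left(n \right)} = 122 - \frac{n^{2}}{9}$ ($X{\left(n \right)} = \frac{n}{-9} n + 122 = n \left(- \frac{1}{9}\right) n + 122 = - \frac{n}{9} n + 122 = - \frac{n^{2}}{9} + 122 = 122 - \frac{n^{2}}{9}$)
$\left(N + 8096\right) + X{\left(k{\left(1,5 \right)} \right)} = \left(18100 + 8096\right) + \left(122 - \frac{\left(-4 + 5 - 1\right)^{2}}{9}\right) = 26196 + \left(122 - \frac{\left(-4 + 5 - 1\right)^{2}}{9}\right) = 26196 + \left(122 - \frac{0^{2}}{9}\right) = 26196 + \left(122 - 0\right) = 26196 + \left(122 + 0\right) = 26196 + 122 = 26318$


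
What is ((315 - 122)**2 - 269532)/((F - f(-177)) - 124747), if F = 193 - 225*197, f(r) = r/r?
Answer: 232283/168880 ≈ 1.3754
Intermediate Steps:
f(r) = 1
F = -44132 (F = 193 - 44325 = -44132)
((315 - 122)**2 - 269532)/((F - f(-177)) - 124747) = ((315 - 122)**2 - 269532)/((-44132 - 1*1) - 124747) = (193**2 - 269532)/((-44132 - 1) - 124747) = (37249 - 269532)/(-44133 - 124747) = -232283/(-168880) = -232283*(-1/168880) = 232283/168880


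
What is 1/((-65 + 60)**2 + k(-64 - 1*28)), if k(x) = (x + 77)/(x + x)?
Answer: 184/4615 ≈ 0.039870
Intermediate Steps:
k(x) = (77 + x)/(2*x) (k(x) = (77 + x)/((2*x)) = (77 + x)*(1/(2*x)) = (77 + x)/(2*x))
1/((-65 + 60)**2 + k(-64 - 1*28)) = 1/((-65 + 60)**2 + (77 + (-64 - 1*28))/(2*(-64 - 1*28))) = 1/((-5)**2 + (77 + (-64 - 28))/(2*(-64 - 28))) = 1/(25 + (1/2)*(77 - 92)/(-92)) = 1/(25 + (1/2)*(-1/92)*(-15)) = 1/(25 + 15/184) = 1/(4615/184) = 184/4615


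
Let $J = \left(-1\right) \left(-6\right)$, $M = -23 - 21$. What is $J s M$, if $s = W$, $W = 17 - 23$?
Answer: $1584$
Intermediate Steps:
$W = -6$ ($W = 17 - 23 = -6$)
$M = -44$ ($M = -23 - 21 = -44$)
$s = -6$
$J = 6$
$J s M = 6 \left(-6\right) \left(-44\right) = \left(-36\right) \left(-44\right) = 1584$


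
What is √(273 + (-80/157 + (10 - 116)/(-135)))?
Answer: √13640341335/7065 ≈ 16.531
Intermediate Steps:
√(273 + (-80/157 + (10 - 116)/(-135))) = √(273 + (-80*1/157 - 106*(-1/135))) = √(273 + (-80/157 + 106/135)) = √(273 + 5842/21195) = √(5792077/21195) = √13640341335/7065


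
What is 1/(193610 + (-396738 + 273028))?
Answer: 1/69900 ≈ 1.4306e-5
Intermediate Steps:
1/(193610 + (-396738 + 273028)) = 1/(193610 - 123710) = 1/69900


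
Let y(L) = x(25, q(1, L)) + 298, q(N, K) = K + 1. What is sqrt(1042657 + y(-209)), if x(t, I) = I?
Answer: sqrt(1042747) ≈ 1021.1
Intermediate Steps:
q(N, K) = 1 + K
y(L) = 299 + L (y(L) = (1 + L) + 298 = 299 + L)
sqrt(1042657 + y(-209)) = sqrt(1042657 + (299 - 209)) = sqrt(1042657 + 90) = sqrt(1042747)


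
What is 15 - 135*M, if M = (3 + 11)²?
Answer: -26445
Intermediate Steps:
M = 196 (M = 14² = 196)
15 - 135*M = 15 - 135*196 = 15 - 26460 = -26445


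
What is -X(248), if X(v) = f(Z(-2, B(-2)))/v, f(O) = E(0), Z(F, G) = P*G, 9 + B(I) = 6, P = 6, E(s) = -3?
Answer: 3/248 ≈ 0.012097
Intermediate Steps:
B(I) = -3 (B(I) = -9 + 6 = -3)
Z(F, G) = 6*G
f(O) = -3
X(v) = -3/v
-X(248) = -(-3)/248 = -1*(-3/248) = 3/248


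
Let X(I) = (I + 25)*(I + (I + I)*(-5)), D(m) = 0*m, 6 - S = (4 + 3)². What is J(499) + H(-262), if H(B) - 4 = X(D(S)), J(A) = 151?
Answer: 155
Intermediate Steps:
S = -43 (S = 6 - (4 + 3)² = 6 - 1*7² = 6 - 1*49 = 6 - 49 = -43)
D(m) = 0
X(I) = -9*I*(25 + I) (X(I) = (25 + I)*(I + (2*I)*(-5)) = (25 + I)*(I - 10*I) = (25 + I)*(-9*I) = -9*I*(25 + I))
H(B) = 4 (H(B) = 4 - 9*0*(25 + 0) = 4 - 9*0*25 = 4 + 0 = 4)
J(499) + H(-262) = 151 + 4 = 155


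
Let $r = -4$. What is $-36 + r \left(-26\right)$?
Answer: $68$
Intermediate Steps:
$-36 + r \left(-26\right) = -36 - -104 = -36 + 104 = 68$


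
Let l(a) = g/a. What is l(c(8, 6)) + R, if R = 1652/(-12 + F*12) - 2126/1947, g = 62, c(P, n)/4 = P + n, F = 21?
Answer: 470101/68145 ≈ 6.8985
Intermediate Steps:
c(P, n) = 4*P + 4*n (c(P, n) = 4*(P + n) = 4*P + 4*n)
l(a) = 62/a
R = 225517/38940 (R = 1652/(-12 + 21*12) - 2126/1947 = 1652/(-12 + 252) - 2126*1/1947 = 1652/240 - 2126/1947 = 1652*(1/240) - 2126/1947 = 413/60 - 2126/1947 = 225517/38940 ≈ 5.7914)
l(c(8, 6)) + R = 62/(4*8 + 4*6) + 225517/38940 = 62/(32 + 24) + 225517/38940 = 62/56 + 225517/38940 = 62*(1/56) + 225517/38940 = 31/28 + 225517/38940 = 470101/68145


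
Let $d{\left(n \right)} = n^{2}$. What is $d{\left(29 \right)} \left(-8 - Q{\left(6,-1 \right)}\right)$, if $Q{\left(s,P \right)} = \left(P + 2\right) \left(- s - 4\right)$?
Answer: $1682$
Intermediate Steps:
$Q{\left(s,P \right)} = \left(-4 - s\right) \left(2 + P\right)$ ($Q{\left(s,P \right)} = \left(2 + P\right) \left(-4 - s\right) = \left(-4 - s\right) \left(2 + P\right)$)
$d{\left(29 \right)} \left(-8 - Q{\left(6,-1 \right)}\right) = 29^{2} \left(-8 - \left(-8 - -4 - 12 - \left(-1\right) 6\right)\right) = 841 \left(-8 - \left(-8 + 4 - 12 + 6\right)\right) = 841 \left(-8 - -10\right) = 841 \left(-8 + 10\right) = 841 \cdot 2 = 1682$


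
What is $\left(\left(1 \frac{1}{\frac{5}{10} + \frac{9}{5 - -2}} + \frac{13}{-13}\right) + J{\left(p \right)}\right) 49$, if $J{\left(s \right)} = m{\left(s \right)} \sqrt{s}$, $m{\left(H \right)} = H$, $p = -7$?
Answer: $- \frac{539}{25} - 343 i \sqrt{7} \approx -21.56 - 907.49 i$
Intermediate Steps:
$J{\left(s \right)} = s^{\frac{3}{2}}$ ($J{\left(s \right)} = s \sqrt{s} = s^{\frac{3}{2}}$)
$\left(\left(1 \frac{1}{\frac{5}{10} + \frac{9}{5 - -2}} + \frac{13}{-13}\right) + J{\left(p \right)}\right) 49 = \left(\left(1 \frac{1}{\frac{5}{10} + \frac{9}{5 - -2}} + \frac{13}{-13}\right) + \left(-7\right)^{\frac{3}{2}}\right) 49 = \left(\left(1 \frac{1}{5 \cdot \frac{1}{10} + \frac{9}{5 + 2}} + 13 \left(- \frac{1}{13}\right)\right) - 7 i \sqrt{7}\right) 49 = \left(\left(1 \frac{1}{\frac{1}{2} + \frac{9}{7}} - 1\right) - 7 i \sqrt{7}\right) 49 = \left(\left(1 \frac{1}{\frac{25}{14}} - 1\right) - 7 i \sqrt{7}\right) 49 = \left(\left(1 \cdot \frac{14}{25} - 1\right) - 7 i \sqrt{7}\right) 49 = \left(\left(\frac{14}{25} - 1\right) - 7 i \sqrt{7}\right) 49 = \left(- \frac{11}{25} - 7 i \sqrt{7}\right) 49 = - \frac{539}{25} - 343 i \sqrt{7}$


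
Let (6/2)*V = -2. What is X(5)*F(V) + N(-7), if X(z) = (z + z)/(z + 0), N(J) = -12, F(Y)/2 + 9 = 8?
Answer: -16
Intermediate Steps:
V = -⅔ (V = (⅓)*(-2) = -⅔ ≈ -0.66667)
F(Y) = -2 (F(Y) = -18 + 2*8 = -18 + 16 = -2)
X(z) = 2 (X(z) = (2*z)/z = 2)
X(5)*F(V) + N(-7) = 2*(-2) - 12 = -4 - 12 = -16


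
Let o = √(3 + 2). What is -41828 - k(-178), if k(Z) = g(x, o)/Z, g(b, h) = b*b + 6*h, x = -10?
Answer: -3722642/89 + 3*√5/89 ≈ -41827.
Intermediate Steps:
o = √5 ≈ 2.2361
g(b, h) = b² + 6*h
k(Z) = (100 + 6*√5)/Z (k(Z) = ((-10)² + 6*√5)/Z = (100 + 6*√5)/Z)
-41828 - k(-178) = -41828 - 2*(50 + 3*√5)/(-178) = -41828 - 2*(-1)*(50 + 3*√5)/178 = -41828 - (-50/89 - 3*√5/89) = -41828 + (50/89 + 3*√5/89) = -3722642/89 + 3*√5/89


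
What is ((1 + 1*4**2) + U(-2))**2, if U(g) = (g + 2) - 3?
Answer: 196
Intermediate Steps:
U(g) = -1 + g (U(g) = (2 + g) - 3 = -1 + g)
((1 + 1*4**2) + U(-2))**2 = ((1 + 1*4**2) + (-1 - 2))**2 = ((1 + 1*16) - 3)**2 = ((1 + 16) - 3)**2 = (17 - 3)**2 = 14**2 = 196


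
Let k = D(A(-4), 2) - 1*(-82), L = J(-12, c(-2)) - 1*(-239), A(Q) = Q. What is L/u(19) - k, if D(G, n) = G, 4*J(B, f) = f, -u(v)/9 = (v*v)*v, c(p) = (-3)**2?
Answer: -19261037/246924 ≈ -78.004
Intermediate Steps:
c(p) = 9
u(v) = -9*v**3 (u(v) = -9*v*v*v = -9*v**2*v = -9*v**3)
J(B, f) = f/4
L = 965/4 (L = (1/4)*9 - 1*(-239) = 9/4 + 239 = 965/4 ≈ 241.25)
k = 78 (k = -4 - 1*(-82) = -4 + 82 = 78)
L/u(19) - k = 965/(4*((-9*19**3))) - 1*78 = 965/(4*((-9*6859))) - 78 = (965/4)/(-61731) - 78 = (965/4)*(-1/61731) - 78 = -965/246924 - 78 = -19261037/246924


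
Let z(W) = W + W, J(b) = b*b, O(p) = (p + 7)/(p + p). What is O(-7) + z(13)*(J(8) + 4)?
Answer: 1768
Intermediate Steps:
O(p) = (7 + p)/(2*p) (O(p) = (7 + p)/((2*p)) = (7 + p)*(1/(2*p)) = (7 + p)/(2*p))
J(b) = b²
z(W) = 2*W
O(-7) + z(13)*(J(8) + 4) = (½)*(7 - 7)/(-7) + (2*13)*(8² + 4) = (½)*(-⅐)*0 + 26*(64 + 4) = 0 + 26*68 = 0 + 1768 = 1768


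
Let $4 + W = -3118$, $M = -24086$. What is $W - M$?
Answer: $20964$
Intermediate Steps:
$W = -3122$ ($W = -4 - 3118 = -3122$)
$W - M = -3122 - -24086 = -3122 + 24086 = 20964$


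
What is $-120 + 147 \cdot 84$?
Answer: $12228$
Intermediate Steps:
$-120 + 147 \cdot 84 = -120 + 12348 = 12228$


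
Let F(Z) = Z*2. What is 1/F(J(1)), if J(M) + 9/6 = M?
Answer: -1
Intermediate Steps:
J(M) = -3/2 + M
F(Z) = 2*Z
1/F(J(1)) = 1/(2*(-3/2 + 1)) = 1/(2*(-½)) = 1/(-1) = -1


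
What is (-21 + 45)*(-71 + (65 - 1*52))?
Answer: -1392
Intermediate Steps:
(-21 + 45)*(-71 + (65 - 1*52)) = 24*(-71 + (65 - 52)) = 24*(-71 + 13) = 24*(-58) = -1392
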